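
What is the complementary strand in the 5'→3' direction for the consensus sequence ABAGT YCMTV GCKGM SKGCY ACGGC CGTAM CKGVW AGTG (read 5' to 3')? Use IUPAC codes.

Standard pairs A↔T, G↔C; ambiguity codes pair Y↔R, M↔K, W↔W, S↔S, B↔V. Complement (TVTCARGKABCGMCKSMCGRTGCCGGCATKGMCBWTCAC), then reverse for 5'→3'.

5'-CACTWBCMGKTACGGCCGTRGCMSKCMGCBAKGRACTVT-3'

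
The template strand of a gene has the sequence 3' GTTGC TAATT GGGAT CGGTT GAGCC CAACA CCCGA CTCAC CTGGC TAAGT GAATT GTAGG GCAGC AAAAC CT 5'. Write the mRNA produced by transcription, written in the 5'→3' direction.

5'-CAACGAUUAACCCUAGCCAACUCGGGUUGUGGGCUGAGUGGACCGAUUCACUUAACAUCCCGUCGUUUUGGA-3'

Reading the template 3'→5' as shown, RNA polymerase pairs each base (A→U, T→A, G↔C) to build mRNA 5'→3' directly.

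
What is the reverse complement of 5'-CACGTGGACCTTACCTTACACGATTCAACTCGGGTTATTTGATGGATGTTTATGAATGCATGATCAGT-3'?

5'-ACTGATCATGCATTCATAAACATCCATCAAATAACCCGAGTTGAATCGTGTAAGGTAAGGTCCACGTG-3'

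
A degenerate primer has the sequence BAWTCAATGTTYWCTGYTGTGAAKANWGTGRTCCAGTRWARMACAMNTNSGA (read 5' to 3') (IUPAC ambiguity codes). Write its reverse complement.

5'-TCSNANKTGTKYTWYACTGGAYCACWNTMTTCACARCAGWRAACATTGAWTV-3'

Standard pairs A↔T, G↔C; ambiguity codes pair R↔Y, M↔K, W↔W, S↔S, B↔V, N↔N. Complement (VTWAGTTACAARWGACRACACTTMTNWCACYAGGTCAYWTYKTGTKNANSCT), then reverse for 5'→3'.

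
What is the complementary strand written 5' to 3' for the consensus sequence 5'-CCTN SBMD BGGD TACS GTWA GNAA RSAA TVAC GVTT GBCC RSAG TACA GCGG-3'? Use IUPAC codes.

5'-CCGCTGTACTSYGGVCAABCGTBATTSYTTNCTWACSGTAHCCVHKVSNAGG-3'

Standard pairs A↔T, G↔C; ambiguity codes pair R↔Y, M↔K, W↔W, S↔S, B↔V, D↔H, N↔N. Complement (GGANSVKHVCCHATGSCAWTCNTTYSTTABTGCBAACVGGYSTCATGTCGCC), then reverse for 5'→3'.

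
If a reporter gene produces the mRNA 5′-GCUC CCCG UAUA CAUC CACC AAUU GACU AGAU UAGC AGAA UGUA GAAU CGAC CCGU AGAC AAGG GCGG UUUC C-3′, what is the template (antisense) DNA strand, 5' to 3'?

5'-GGAAACCGCCCTTGTCTACGGGTCGATTCTACATTCTGCTAATCTAGTCAATTGGTGGATGTATACGGGGAGC-3'

Replace U with T to get the coding DNA strand: GCTCCCCGTATACATCCACCAATTGACTAGATTAGCAGAATGTAGAATCGACCCGTAGACAAGGGCGGTTTCC. The template strand is its reverse complement (complement CGAGGGGCATATGTAGGTGGTTAACTGATCTAATCGTCTTACATCTTAGCTGGGCATCTGTTCCCGCCAAAGG, then reverse).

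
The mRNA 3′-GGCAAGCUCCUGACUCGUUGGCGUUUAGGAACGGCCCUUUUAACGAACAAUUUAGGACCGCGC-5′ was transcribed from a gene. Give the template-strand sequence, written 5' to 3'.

Written 5'→3' the mRNA is CGCGCCAGGAUUUAACAAGCAAUUUUCCCGGCAAGGAUUUGCGGUUGCUCAGUCCUCGAACGG, so the coding DNA strand is CGCGCCAGGATTTAACAAGCAATTTTCCCGGCAAGGATTTGCGGTTGCTCAGTCCTCGAACGG. The template is its reverse complement.

5'-CCGTTCGAGGACTGAGCAACCGCAAATCCTTGCCGGGAAAATTGCTTGTTAAATCCTGGCGCG-3'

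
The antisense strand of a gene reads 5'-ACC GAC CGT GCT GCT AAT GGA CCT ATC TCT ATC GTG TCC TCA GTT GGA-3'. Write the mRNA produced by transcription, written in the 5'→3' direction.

RNA polymerase reads the template 3'→5' and synthesizes mRNA 5'→3' by base-pairing (A→U, T→A, G↔C). The complement of the template is TGGCTGGCACGACGATTACCTGGATAGAGATAGCACAGGAGTCAACCT; antiparallel, so 5'→3' the coding strand is TCCAACTGAGGACACGATAGAGATAGGTCCATTAGCAGCACGGTCGGT. Replace T with U for the mRNA.

5'-UCCAACUGAGGACACGAUAGAGAUAGGUCCAUUAGCAGCACGGUCGGU-3'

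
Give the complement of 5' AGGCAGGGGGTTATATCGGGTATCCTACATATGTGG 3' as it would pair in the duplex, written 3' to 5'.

Base-pairing A↔T, G↔C gives the complement. The complementary strand is antiparallel, so paired with a 5'→3' strand it runs 3'→5'.

3'-TCCGTCCCCCAATATAGCCCATAGGATGTATACACC-5'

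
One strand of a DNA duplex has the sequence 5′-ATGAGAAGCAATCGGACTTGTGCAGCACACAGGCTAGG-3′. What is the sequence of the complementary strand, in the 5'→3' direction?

The complement of ATGAGAAGCAATCGGACTTGTGCAGCACACAGGCTAGG is TACTCTTCGTTAGCCTGAACACGTCGTGTGTCCGATCC (A↔T, G↔C). DNA strands are antiparallel, so the complementary strand runs 3'→5'; reversing gives the 5'→3' form.

5'-CCTAGCCTGTGTGCTGCACAAGTCCGATTGCTTCTCAT-3'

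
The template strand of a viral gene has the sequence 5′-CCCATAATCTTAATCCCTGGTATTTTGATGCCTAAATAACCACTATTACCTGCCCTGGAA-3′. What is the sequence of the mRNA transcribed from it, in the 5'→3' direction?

RNA polymerase reads the template 3'→5' and synthesizes mRNA 5'→3' by base-pairing (A→U, T→A, G↔C). The complement of the template is GGGTATTAGAATTAGGGACCATAAAACTACGGATTTATTGGTGATAATGGACGGGACCTT; antiparallel, so 5'→3' the coding strand is TTCCAGGGCAGGTAATAGTGGTTATTTAGGCATCAAAATACCAGGGATTAAGATTATGGG. Replace T with U for the mRNA.

5'-UUCCAGGGCAGGUAAUAGUGGUUAUUUAGGCAUCAAAAUACCAGGGAUUAAGAUUAUGGG-3'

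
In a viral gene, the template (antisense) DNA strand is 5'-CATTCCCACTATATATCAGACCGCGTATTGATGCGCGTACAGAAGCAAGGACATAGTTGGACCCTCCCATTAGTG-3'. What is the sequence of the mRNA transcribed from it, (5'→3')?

The mRNA has the sequence of the coding strand (reverse complement of the template) with T→U. Reverse complement of CATTCCCACTATATATCAGACCGCGTATTGATGCGCGTACAGAAGCAAGGACATAGTTGGACCCTCCCATTAGTG is CACTAATGGGAGGGTCCAACTATGTCCTTGCTTCTGTACGCGCATCAATACGCGGTCTGATATATAGTGGGAATG; then T→U.

5′-CACUAAUGGGAGGGUCCAACUAUGUCCUUGCUUCUGUACGCGCAUCAAUACGCGGUCUGAUAUAUAGUGGGAAUG-3′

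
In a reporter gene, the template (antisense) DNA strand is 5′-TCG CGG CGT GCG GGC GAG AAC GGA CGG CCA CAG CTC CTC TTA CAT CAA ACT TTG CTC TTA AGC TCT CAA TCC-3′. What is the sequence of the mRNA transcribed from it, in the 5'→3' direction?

The mRNA has the sequence of the coding strand (reverse complement of the template) with T→U. Reverse complement of TCGCGGCGTGCGGGCGAGAACGGACGGCCACAGCTCCTCTTACATCAAACTTTGCTCTTAAGCTCTCAATCC is GGATTGAGAGCTTAAGAGCAAAGTTTGATGTAAGAGGAGCTGTGGCCGTCCGTTCTCGCCCGCACGCCGCGA; then T→U.

5'-GGAUUGAGAGCUUAAGAGCAAAGUUUGAUGUAAGAGGAGCUGUGGCCGUCCGUUCUCGCCCGCACGCCGCGA-3'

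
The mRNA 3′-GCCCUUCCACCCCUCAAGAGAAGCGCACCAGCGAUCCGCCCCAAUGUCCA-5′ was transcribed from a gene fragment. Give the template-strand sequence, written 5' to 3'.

5'-CGGGAAGGTGGGGAGTTCTCTTCGCGTGGTCGCTAGGCGGGGTTACAGGT-3'

Written 5'→3' the mRNA is ACCUGUAACCCCGCCUAGCGACCACGCGAAGAGAACUCCCCACCUUCCCG, so the coding DNA strand is ACCTGTAACCCCGCCTAGCGACCACGCGAAGAGAACTCCCCACCTTCCCG. The template is its reverse complement.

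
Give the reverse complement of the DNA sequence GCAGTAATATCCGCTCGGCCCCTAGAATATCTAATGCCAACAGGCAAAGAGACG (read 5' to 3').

5'-CGTCTCTTTGCCTGTTGGCATTAGATATTCTAGGGGCCGAGCGGATATTACTGC-3'

Reading the sequence 3'→5' and pairing each base (A↔T, G↔C) gives the reverse complement directly.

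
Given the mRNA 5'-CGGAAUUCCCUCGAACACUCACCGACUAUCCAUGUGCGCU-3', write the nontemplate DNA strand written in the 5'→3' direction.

The coding DNA strand has the same 5'→3' sequence as the mRNA with U replaced by T.

5'-CGGAATTCCCTCGAACACTCACCGACTATCCATGTGCGCT-3'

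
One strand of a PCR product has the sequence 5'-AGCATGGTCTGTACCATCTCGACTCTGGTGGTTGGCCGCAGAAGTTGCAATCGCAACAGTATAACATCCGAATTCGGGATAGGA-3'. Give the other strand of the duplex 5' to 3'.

Pairing A↔T and G↔C gives TCGTACCAGACATGGTAGAGCTGAGACCACCAACCGGCGTCTTCAACGTTAGCGTTGTCATATTGTAGGCTTAAGCCCTATCCT, running 3'→5'. Reverse for the 5'→3' convention.

5'-TCCTATCCCGAATTCGGATGTTATACTGTTGCGATTGCAACTTCTGCGGCCAACCACCAGAGTCGAGATGGTACAGACCATGCT-3'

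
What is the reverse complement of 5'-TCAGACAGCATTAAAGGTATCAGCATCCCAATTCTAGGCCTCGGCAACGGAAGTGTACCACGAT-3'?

5'-ATCGTGGTACACTTCCGTTGCCGAGGCCTAGAATTGGGATGCTGATACCTTTAATGCTGTCTGA-3'

Reading the sequence 3'→5' and pairing each base (A↔T, G↔C) gives the reverse complement directly.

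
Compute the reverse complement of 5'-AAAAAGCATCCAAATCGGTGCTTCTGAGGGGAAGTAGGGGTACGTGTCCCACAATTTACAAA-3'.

5'-TTTGTAAATTGTGGGACACGTACCCCTACTTCCCCTCAGAAGCACCGATTTGGATGCTTTTT-3'

Complement each base (A↔T, G↔C): TTTTTCGTAGGTTTAGCCACGAAGACTCCCCTTCATCCCCATGCACAGGGTGTTAAATGTTT. Then reverse.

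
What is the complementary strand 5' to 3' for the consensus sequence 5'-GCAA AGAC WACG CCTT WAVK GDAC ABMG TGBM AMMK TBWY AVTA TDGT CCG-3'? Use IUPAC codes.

5'-CGGACHATABTRWVAMKKTKVCACKVTGTHCMBTWAAGGCGTWGTCTTTGC-3'

Standard pairs A↔T, G↔C; ambiguity codes pair Y↔R, M↔K, W↔W, B↔V, D↔H. Complement (CGTTTCTGWTGCGGAAWTBMCHTGTVKCACVKTKKMAVWRTBATAHCAGGC), then reverse for 5'→3'.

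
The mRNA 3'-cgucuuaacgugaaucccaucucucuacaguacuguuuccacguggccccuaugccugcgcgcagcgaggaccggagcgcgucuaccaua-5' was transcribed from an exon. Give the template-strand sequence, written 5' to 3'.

5'-GCAGAATTGCACTTAGGGTAGAGAGATGTCATGACAAAGGTGCACCGGGGATACGGACGCGCGTCGCTCCTGGCCTCGCGCAGATGGTAT-3'

Written 5'→3' the mRNA is AUACCAUCUGCGCGAGGCCAGGAGCGACGCGCGUCCGUAUCCCCGGUGCACCUUUGUCAUGACAUCUCUCUACCCUAAGUGCAAUUCUGC, so the coding DNA strand is ATACCATCTGCGCGAGGCCAGGAGCGACGCGCGTCCGTATCCCCGGTGCACCTTTGTCATGACATCTCTCTACCCTAAGTGCAATTCTGC. The template is its reverse complement.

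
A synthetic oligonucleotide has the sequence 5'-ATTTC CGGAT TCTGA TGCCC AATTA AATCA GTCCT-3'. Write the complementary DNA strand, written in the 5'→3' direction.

5'-AGGACTGATTTAATTGGGCATCAGAATCCGGAAAT-3'

The complement of ATTTCCGGATTCTGATGCCCAATTAAATCAGTCCT is TAAAGGCCTAAGACTACGGGTTAATTTAGTCAGGA (A↔T, G↔C). DNA strands are antiparallel, so the complementary strand runs 3'→5'; reversing gives the 5'→3' form.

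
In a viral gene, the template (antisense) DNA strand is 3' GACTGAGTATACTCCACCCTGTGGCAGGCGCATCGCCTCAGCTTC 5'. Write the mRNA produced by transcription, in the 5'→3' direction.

5'-CUGACUCAUAUGAGGUGGGACACCGUCCGCGUAGCGGAGUCGAAG-3'

Reading the template 3'→5' as shown, RNA polymerase pairs each base (A→U, T→A, G↔C) to build mRNA 5'→3' directly.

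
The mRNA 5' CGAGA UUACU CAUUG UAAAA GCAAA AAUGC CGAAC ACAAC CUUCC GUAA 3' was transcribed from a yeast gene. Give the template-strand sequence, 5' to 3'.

Replace U with T to get the coding DNA strand: CGAGATTACTCATTGTAAAAGCAAAAATGCCGAACACAACCTTCCGTAA. The template strand is its reverse complement (complement GCTCTAATGAGTAACATTTTCGTTTTTACGGCTTGTGTTGGAAGGCATT, then reverse).

5'-TTACGGAAGGTTGTGTTCGGCATTTTTGCTTTTACAATGAGTAATCTCG-3'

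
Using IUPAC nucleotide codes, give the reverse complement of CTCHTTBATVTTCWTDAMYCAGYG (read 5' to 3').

Standard pairs A↔T, G↔C; ambiguity codes pair Y↔R, M↔K, W↔W, B↔V, D↔H. Complement (GAGDAAVTABAAGWAHTKRGTCRC), then reverse for 5'→3'.

5'-CRCTGRKTHAWGAABATVAADGAG-3'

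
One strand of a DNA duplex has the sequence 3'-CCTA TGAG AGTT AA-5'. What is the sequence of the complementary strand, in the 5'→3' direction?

The strand is given 3'→5', so its complement runs 5'→3' in the same left-to-right order: pair each base A↔T, G↔C.

5'-GGATACTCTCAATT-3'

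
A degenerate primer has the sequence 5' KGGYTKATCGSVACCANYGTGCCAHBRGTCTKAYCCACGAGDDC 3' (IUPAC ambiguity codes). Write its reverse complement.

Standard pairs A↔T, G↔C; ambiguity codes pair R↔Y, K↔M, S↔S, B↔V, D↔H, N↔N. Complement (MCCRAMTAGCSBTGGTNRCACGGTDVYCAGAMTRGGTGCTCHHG), then reverse for 5'→3'.

5'-GHHCTCGTGGRTMAGACYVDTGGCACRNTGGTBSCGATMARCCM-3'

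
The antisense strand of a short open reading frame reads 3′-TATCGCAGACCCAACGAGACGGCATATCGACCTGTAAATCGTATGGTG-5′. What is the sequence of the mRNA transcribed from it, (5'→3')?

5′-AUAGCGUCUGGGUUGCUCUGCCGUAUAGCUGGACAUUUAGCAUACCAC-3′

Reading the template 3'→5' as shown, RNA polymerase pairs each base (A→U, T→A, G↔C) to build mRNA 5'→3' directly.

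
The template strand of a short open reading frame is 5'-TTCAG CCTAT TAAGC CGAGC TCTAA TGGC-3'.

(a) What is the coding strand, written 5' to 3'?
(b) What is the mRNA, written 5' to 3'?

(a) 5'-GCCATTAGAGCTCGGCTTAATAGGCTGAA-3'
(b) 5′-GCCAUUAGAGCUCGGCUUAAUAGGCUGAA-3′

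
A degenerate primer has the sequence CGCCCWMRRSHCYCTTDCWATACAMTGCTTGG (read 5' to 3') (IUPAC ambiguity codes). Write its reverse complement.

5'-CCAAGCAKTGTATWGHAAGRGDSYYKWGGGCG-3'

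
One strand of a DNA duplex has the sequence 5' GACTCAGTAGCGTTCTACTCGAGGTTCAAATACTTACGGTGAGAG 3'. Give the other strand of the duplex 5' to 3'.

The complement of GACTCAGTAGCGTTCTACTCGAGGTTCAAATACTTACGGTGAGAG is CTGAGTCATCGCAAGATGAGCTCCAAGTTTATGAATGCCACTCTC (A↔T, G↔C). DNA strands are antiparallel, so the complementary strand runs 3'→5'; reversing gives the 5'→3' form.

5′-CTCTCACCGTAAGTATTTGAACCTCGAGTAGAACGCTACTGAGTC-3′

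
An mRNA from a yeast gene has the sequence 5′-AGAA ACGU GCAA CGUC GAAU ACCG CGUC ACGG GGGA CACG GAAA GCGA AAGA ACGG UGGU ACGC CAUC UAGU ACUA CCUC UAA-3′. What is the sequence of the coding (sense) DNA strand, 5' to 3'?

The coding DNA strand has the same 5'→3' sequence as the mRNA with U replaced by T.

5'-AGAAACGTGCAACGTCGAATACCGCGTCACGGGGGACACGGAAAGCGAAAGAACGGTGGTACGCCATCTAGTACTACCTCTAA-3'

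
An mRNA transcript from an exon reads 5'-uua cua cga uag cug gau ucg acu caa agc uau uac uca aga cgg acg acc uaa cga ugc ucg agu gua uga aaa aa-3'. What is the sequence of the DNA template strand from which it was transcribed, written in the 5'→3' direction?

Replace U with T to get the coding DNA strand: TTACTACGATAGCTGGATTCGACTCAAAGCTATTACTCAAGACGGACGACCTAACGATGCTCGAGTGTATGAAAAAA. The template strand is its reverse complement (complement AATGATGCTATCGACCTAAGCTGAGTTTCGATAATGAGTTCTGCCTGCTGGATTGCTACGAGCTCACATACTTTTTT, then reverse).

5'-TTTTTTCATACACTCGAGCATCGTTAGGTCGTCCGTCTTGAGTAATAGCTTTGAGTCGAATCCAGCTATCGTAGTAA-3'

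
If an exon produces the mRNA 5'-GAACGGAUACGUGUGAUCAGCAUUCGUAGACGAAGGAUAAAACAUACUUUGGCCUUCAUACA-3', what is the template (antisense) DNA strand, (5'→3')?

Replace U with T to get the coding DNA strand: GAACGGATACGTGTGATCAGCATTCGTAGACGAAGGATAAAACATACTTTGGCCTTCATACA. The template strand is its reverse complement (complement CTTGCCTATGCACACTAGTCGTAAGCATCTGCTTCCTATTTTGTATGAAACCGGAAGTATGT, then reverse).

5'-TGTATGAAGGCCAAAGTATGTTTTATCCTTCGTCTACGAATGCTGATCACACGTATCCGTTC-3'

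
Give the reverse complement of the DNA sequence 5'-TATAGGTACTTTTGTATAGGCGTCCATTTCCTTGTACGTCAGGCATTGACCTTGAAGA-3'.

Complement each base (A↔T, G↔C): ATATCCATGAAAACATATCCGCAGGTAAAGGAACATGCAGTCCGTAACTGGAACTTCT. Then reverse.

5'-TCTTCAAGGTCAATGCCTGACGTACAAGGAAATGGACGCCTATACAAAAGTACCTATA-3'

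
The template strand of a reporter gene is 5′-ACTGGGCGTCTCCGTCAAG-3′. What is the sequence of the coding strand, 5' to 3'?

5'-CTTGACGGAGACGCCCAGT-3'

The coding strand is complementary and antiparallel to the template: take the complement (A↔T, G↔C) and reverse.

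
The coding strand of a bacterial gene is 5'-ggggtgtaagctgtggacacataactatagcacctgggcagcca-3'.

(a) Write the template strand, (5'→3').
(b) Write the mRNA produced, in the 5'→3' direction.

(a) 5'-TGGCTGCCCAGGTGCTATAGTTATGTGTCCACAGCTTACACCCC-3'
(b) 5'-GGGGUGUAAGCUGUGGACACAUAACUAUAGCACCUGGGCAGCCA-3'

(a) The template strand is the reverse complement of the coding strand: complement CCCCACATTCGACACCTGTGTATTGATATCGTGGACCCGTCGGT, then reverse.
(b) mRNA matches the coding strand with T→U.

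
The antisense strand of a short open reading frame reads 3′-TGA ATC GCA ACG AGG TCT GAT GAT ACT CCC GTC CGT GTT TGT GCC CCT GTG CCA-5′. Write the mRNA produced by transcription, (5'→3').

5'-ACUUAGCGUUGCUCCAGACUACUAUGAGGGCAGGCACAAACACGGGGACACGGU-3'

Reading the template 3'→5' as shown, RNA polymerase pairs each base (A→U, T→A, G↔C) to build mRNA 5'→3' directly.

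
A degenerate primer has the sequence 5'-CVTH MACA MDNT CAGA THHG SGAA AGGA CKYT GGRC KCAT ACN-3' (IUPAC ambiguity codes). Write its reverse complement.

5'-NGTATGMGYCCARMGTCCTTTCSCDDATCTGANHKTGTKDABG-3'

Standard pairs A↔T, G↔C; ambiguity codes pair R↔Y, M↔K, S↔S, D↔H, V↔B, N↔N. Complement (GBADKTGTKHNAGTCTADDCSCTTTCCTGMRACCYGMGTATGN), then reverse for 5'→3'.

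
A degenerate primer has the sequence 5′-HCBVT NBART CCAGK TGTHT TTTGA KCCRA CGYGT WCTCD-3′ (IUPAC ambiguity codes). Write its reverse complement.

Standard pairs A↔T, G↔C; ambiguity codes pair R↔Y, K↔M, W↔W, B↔V, D↔H, N↔N. Complement (DGVBANVTYAGGTCMACADAAAACTMGGYTGCRCAWGAGH), then reverse for 5'→3'.

5'-HGAGWACRCGTYGGMTCAAAADACAMCTGGAYTVNABVGD-3'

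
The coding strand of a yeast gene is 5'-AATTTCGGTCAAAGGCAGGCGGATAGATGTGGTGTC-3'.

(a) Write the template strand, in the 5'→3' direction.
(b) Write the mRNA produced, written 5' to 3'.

(a) 5'-GACACCACATCTATCCGCCTGCCTTTGACCGAAATT-3'
(b) 5′-AAUUUCGGUCAAAGGCAGGCGGAUAGAUGUGGUGUC-3′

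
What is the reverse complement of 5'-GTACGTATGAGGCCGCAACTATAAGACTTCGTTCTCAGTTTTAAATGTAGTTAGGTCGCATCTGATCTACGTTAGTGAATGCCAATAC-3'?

Complement each base (A↔T, G↔C): CATGCATACTCCGGCGTTGATATTCTGAAGCAAGAGTCAAAATTTACATCAATCCAGCGTAGACTAGATGCAATCACTTACGGTTATG. Then reverse.

5'-GTATTGGCATTCACTAACGTAGATCAGATGCGACCTAACTACATTTAAAACTGAGAACGAAGTCTTATAGTTGCGGCCTCATACGTAC-3'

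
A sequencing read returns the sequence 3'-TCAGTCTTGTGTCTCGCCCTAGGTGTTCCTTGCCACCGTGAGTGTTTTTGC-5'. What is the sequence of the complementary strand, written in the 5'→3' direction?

The strand is given 3'→5', so its complement runs 5'→3' in the same left-to-right order: pair each base A↔T, G↔C.

5′-AGTCAGAACACAGAGCGGGATCCACAAGGAACGGTGGCACTCACAAAAACG-3′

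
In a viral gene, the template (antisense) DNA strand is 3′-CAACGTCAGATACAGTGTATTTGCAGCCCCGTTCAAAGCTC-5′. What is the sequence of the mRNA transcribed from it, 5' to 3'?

Reading the template 3'→5' as shown, RNA polymerase pairs each base (A→U, T→A, G↔C) to build mRNA 5'→3' directly.

5'-GUUGCAGUCUAUGUCACAUAAACGUCGGGGCAAGUUUCGAG-3'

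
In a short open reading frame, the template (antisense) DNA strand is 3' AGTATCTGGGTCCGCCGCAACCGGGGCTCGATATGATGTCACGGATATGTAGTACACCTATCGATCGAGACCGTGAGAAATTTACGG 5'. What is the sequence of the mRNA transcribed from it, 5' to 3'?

Reading the template 3'→5' as shown, RNA polymerase pairs each base (A→U, T→A, G↔C) to build mRNA 5'→3' directly.

5'-UCAUAGACCCAGGCGGCGUUGGCCCCGAGCUAUACUACAGUGCCUAUACAUCAUGUGGAUAGCUAGCUCUGGCACUCUUUAAAUGCC-3'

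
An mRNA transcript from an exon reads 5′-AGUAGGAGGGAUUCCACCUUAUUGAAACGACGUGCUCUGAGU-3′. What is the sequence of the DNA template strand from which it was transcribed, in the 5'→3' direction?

5'-ACTCAGAGCACGTCGTTTCAATAAGGTGGAATCCCTCCTACT-3'

Replace U with T to get the coding DNA strand: AGTAGGAGGGATTCCACCTTATTGAAACGACGTGCTCTGAGT. The template strand is its reverse complement (complement TCATCCTCCCTAAGGTGGAATAACTTTGCTGCACGAGACTCA, then reverse).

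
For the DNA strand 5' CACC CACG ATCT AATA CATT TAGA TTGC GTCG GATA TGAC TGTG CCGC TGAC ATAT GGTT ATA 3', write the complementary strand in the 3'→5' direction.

Base-pairing A↔T, G↔C gives the complement. The complementary strand is antiparallel, so paired with a 5'→3' strand it runs 3'→5'.

3′-GTGGGTGCTAGATTATGTAAATCTAACGCAGCCTATACTGACACGGCGACTGTATACCAATAT-5′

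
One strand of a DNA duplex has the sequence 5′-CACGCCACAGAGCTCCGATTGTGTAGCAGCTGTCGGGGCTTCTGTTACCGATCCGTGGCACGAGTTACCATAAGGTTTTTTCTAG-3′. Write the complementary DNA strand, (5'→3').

Pairing A↔T and G↔C gives GTGCGGTGTCTCGAGGCTAACACATCGTCGACAGCCCCGAAGACAATGGCTAGGCACCGTGCTCAATGGTATTCCAAAAAAGATC, running 3'→5'. Reverse for the 5'→3' convention.

5'-CTAGAAAAAACCTTATGGTAACTCGTGCCACGGATCGGTAACAGAAGCCCCGACAGCTGCTACACAATCGGAGCTCTGTGGCGTG-3'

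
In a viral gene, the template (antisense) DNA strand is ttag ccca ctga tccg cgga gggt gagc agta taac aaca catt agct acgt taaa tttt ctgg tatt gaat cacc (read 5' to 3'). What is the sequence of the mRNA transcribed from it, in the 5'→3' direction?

5'-GGUGAUUCAAUACCAGAAAAUUUAACGUAGCUAAUGUGUUGUUAUACUGCUCACCCUCCGCGGAUCAGUGGGCUAA-3'

The mRNA has the sequence of the coding strand (reverse complement of the template) with T→U. Reverse complement of TTAGCCCACTGATCCGCGGAGGGTGAGCAGTATAACAACACATTAGCTACGTTAAATTTTCTGGTATTGAATCACC is GGTGATTCAATACCAGAAAATTTAACGTAGCTAATGTGTTGTTATACTGCTCACCCTCCGCGGATCAGTGGGCTAA; then T→U.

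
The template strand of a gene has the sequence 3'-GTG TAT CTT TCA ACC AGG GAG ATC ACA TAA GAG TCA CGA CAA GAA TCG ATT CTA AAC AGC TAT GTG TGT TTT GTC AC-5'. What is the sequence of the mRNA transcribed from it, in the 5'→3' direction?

5'-CACAUAGAAAGUUGGUCCCUCUAGUGUAUUCUCAGUGCUGUUCUUAGCUAAGAUUUGUCGAUACACACAAAACAGUG-3'

Reading the template 3'→5' as shown, RNA polymerase pairs each base (A→U, T→A, G↔C) to build mRNA 5'→3' directly.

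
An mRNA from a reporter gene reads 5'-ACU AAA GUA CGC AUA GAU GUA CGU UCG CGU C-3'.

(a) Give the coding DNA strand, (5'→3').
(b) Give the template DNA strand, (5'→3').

(a) The coding strand matches the mRNA with U→T.
(b) The template strand is the reverse complement of the coding strand.

(a) 5'-ACTAAAGTACGCATAGATGTACGTTCGCGTC-3'
(b) 5'-GACGCGAACGTACATCTATGCGTACTTTAGT-3'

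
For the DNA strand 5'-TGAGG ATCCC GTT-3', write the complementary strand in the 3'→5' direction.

3'-ACTCCTAGGGCAA-5'

Base-pairing A↔T, G↔C gives the complement. The complementary strand is antiparallel, so paired with a 5'→3' strand it runs 3'→5'.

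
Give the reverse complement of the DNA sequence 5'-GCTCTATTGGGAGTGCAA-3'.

5'-TTGCACTCCCAATAGAGC-3'

Complement each base (A↔T, G↔C): CGAGATAACCCTCACGTT. Then reverse.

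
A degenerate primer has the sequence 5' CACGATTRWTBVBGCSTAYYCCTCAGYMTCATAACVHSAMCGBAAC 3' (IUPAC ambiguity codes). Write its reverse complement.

Standard pairs A↔T, G↔C; ambiguity codes pair R↔Y, M↔K, W↔W, S↔S, B↔V, H↔D. Complement (GTGCTAAYWAVBVCGSATRRGGAGTCRKAGTATTGBDSTKGCVTTG), then reverse for 5'→3'.

5′-GTTVCGKTSDBGTTATGAKRCTGAGGRRTASGCVBVAWYAATCGTG-3′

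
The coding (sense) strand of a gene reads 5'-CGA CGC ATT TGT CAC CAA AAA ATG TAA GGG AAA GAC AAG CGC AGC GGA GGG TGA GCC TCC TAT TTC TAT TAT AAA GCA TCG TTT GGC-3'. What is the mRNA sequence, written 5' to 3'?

5'-CGACGCAUUUGUCACCAAAAAAUGUAAGGGAAAGACAAGCGCAGCGGAGGGUGAGCCUCCUAUUUCUAUUAUAAAGCAUCGUUUGGC-3'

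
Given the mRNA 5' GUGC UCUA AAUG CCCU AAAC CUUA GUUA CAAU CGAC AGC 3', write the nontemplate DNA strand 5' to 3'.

5'-GTGCTCTAAATGCCCTAAACCTTAGTTACAATCGACAGC-3'

The coding DNA strand has the same 5'→3' sequence as the mRNA with U replaced by T.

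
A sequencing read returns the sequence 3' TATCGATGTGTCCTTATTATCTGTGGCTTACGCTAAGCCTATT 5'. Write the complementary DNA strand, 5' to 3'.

5'-ATAGCTACACAGGAATAATAGACACCGAATGCGATTCGGATAA-3'

The strand is given 3'→5', so its complement runs 5'→3' in the same left-to-right order: pair each base A↔T, G↔C.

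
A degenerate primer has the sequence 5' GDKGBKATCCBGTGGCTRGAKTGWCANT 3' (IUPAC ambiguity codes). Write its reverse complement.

5'-ANTGWCAMTCYAGCCACVGGATMVCMHC-3'

Standard pairs A↔T, G↔C; ambiguity codes pair R↔Y, K↔M, W↔W, B↔V, D↔H, N↔N. Complement (CHMCVMTAGGVCACCGAYCTMACWGTNA), then reverse for 5'→3'.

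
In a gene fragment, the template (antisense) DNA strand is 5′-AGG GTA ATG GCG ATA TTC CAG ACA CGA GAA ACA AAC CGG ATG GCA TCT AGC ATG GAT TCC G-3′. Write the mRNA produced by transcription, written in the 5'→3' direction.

5'-CGGAAUCCAUGCUAGAUGCCAUCCGGUUUGUUUCUCGUGUCUGGAAUAUCGCCAUUACCCU-3'

RNA polymerase reads the template 3'→5' and synthesizes mRNA 5'→3' by base-pairing (A→U, T→A, G↔C). The complement of the template is TCCCATTACCGCTATAAGGTCTGTGCTCTTTGTTTGGCCTACCGTAGATCGTACCTAAGGC; antiparallel, so 5'→3' the coding strand is CGGAATCCATGCTAGATGCCATCCGGTTTGTTTCTCGTGTCTGGAATATCGCCATTACCCT. Replace T with U for the mRNA.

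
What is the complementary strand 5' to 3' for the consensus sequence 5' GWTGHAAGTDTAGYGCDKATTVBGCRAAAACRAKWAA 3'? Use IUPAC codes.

Standard pairs A↔T, G↔C; ambiguity codes pair R↔Y, K↔M, W↔W, B↔V, D↔H. Complement (CWACDTTCAHATCRCGHMTAABVCGYTTTTGYTMWTT), then reverse for 5'→3'.

5'-TTWMTYGTTTTYGCVBAATMHGCRCTAHACTTDCAWC-3'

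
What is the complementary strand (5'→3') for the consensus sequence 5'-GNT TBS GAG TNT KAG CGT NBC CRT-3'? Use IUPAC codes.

5'-AYGGVNACGCTMANACTCSVAANC-3'

Standard pairs A↔T, G↔C; ambiguity codes pair R↔Y, K↔M, S↔S, B↔V, N↔N. Complement (CNAAVSCTCANAMTCGCANVGGYA), then reverse for 5'→3'.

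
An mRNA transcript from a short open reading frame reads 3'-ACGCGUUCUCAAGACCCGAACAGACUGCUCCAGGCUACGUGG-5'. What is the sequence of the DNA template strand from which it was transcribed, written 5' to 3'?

Written 5'→3' the mRNA is GGUGCAUCGGACCUCGUCAGACAAGCCCAGAACUCUUGCGCA, so the coding DNA strand is GGTGCATCGGACCTCGTCAGACAAGCCCAGAACTCTTGCGCA. The template is its reverse complement.

5'-TGCGCAAGAGTTCTGGGCTTGTCTGACGAGGTCCGATGCACC-3'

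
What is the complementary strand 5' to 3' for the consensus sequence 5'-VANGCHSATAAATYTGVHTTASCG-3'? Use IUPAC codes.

5'-CGSTAADBCARATTTATSDGCNTB-3'

Standard pairs A↔T, G↔C; ambiguity codes pair Y↔R, S↔S, H↔D, V↔B, N↔N. Complement (BTNCGDSTATTTARACBDAATSGC), then reverse for 5'→3'.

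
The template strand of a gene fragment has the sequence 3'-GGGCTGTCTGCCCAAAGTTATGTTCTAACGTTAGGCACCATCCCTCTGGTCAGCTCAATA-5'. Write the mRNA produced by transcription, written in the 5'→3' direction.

5'-CCCGACAGACGGGUUUCAAUACAAGAUUGCAAUCCGUGGUAGGGAGACCAGUCGAGUUAU-3'

Reading the template 3'→5' as shown, RNA polymerase pairs each base (A→U, T→A, G↔C) to build mRNA 5'→3' directly.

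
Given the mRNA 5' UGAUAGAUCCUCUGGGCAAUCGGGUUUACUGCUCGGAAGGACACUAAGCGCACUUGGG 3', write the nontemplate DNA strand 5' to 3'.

The coding DNA strand has the same 5'→3' sequence as the mRNA with U replaced by T.

5'-TGATAGATCCTCTGGGCAATCGGGTTTACTGCTCGGAAGGACACTAAGCGCACTTGGG-3'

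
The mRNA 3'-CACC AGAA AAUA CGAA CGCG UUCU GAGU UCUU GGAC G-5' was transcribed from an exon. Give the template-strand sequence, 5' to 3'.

5′-GTGGTCTTTTATGCTTGCGCAAGACTCAAGAACCTGC-3′

Written 5'→3' the mRNA is GCAGGUUCUUGAGUCUUGCGCAAGCAUAAAAGACCAC, so the coding DNA strand is GCAGGTTCTTGAGTCTTGCGCAAGCATAAAAGACCAC. The template is its reverse complement.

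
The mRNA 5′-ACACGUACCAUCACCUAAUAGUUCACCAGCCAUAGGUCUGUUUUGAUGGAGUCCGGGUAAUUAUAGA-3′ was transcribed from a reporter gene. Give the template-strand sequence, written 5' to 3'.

5′-TCTATAATTACCCGGACTCCATCAAAACAGACCTATGGCTGGTGAACTATTAGGTGATGGTACGTGT-3′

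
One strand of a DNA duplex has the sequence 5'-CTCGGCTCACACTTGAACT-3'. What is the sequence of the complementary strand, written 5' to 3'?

5'-AGTTCAAGTGTGAGCCGAG-3'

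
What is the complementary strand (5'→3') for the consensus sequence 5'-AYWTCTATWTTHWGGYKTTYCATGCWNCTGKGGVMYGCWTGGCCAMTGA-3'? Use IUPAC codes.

5'-TCAKTGGCCAWGCRKBCCMCAGNWGCATGRAAMRCCWDAAWATAGAWRT-3'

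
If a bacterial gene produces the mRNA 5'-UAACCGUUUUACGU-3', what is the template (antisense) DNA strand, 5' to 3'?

5′-ACGTAAAACGGTTA-3′

Replace U with T to get the coding DNA strand: TAACCGTTTTACGT. The template strand is its reverse complement (complement ATTGGCAAAATGCA, then reverse).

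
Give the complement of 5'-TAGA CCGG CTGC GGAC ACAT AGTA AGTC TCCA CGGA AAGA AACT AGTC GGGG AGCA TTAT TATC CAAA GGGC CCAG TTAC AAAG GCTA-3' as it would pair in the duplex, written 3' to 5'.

3'-ATCTGGCCGACGCCTGTGTATCATTCAGAGGTGCCTTTCTTTGATCAGCCCCTCGTAATAATAGGTTTCCCGGGTCAATGTTTCCGAT-5'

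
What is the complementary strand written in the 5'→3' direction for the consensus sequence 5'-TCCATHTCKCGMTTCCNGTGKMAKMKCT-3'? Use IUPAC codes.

Standard pairs A↔T, G↔C; ambiguity codes pair M↔K, H↔D, N↔N. Complement (AGGTADAGMGCKAAGGNCACMKTMKMGA), then reverse for 5'→3'.

5'-AGMKMTKMCACNGGAAKCGMGADATGGA-3'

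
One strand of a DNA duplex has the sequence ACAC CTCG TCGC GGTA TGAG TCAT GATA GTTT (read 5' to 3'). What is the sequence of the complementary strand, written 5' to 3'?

Pairing A↔T and G↔C gives TGTGGAGCAGCGCCATACTCAGTACTATCAAA, running 3'→5'. Reverse for the 5'→3' convention.

5'-AAACTATCATGACTCATACCGCGACGAGGTGT-3'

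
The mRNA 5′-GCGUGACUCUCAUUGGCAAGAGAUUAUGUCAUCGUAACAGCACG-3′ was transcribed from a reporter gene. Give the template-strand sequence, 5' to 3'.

5'-CGTGCTGTTACGATGACATAATCTCTTGCCAATGAGAGTCACGC-3'

Replace U with T to get the coding DNA strand: GCGTGACTCTCATTGGCAAGAGATTATGTCATCGTAACAGCACG. The template strand is its reverse complement (complement CGCACTGAGAGTAACCGTTCTCTAATACAGTAGCATTGTCGTGC, then reverse).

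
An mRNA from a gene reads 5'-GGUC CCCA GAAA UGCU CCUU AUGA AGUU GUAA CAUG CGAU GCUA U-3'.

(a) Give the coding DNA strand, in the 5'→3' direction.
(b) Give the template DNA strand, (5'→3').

(a) 5'-GGTCCCCAGAAATGCTCCTTATGAAGTTGTAACATGCGATGCTAT-3'
(b) 5'-ATAGCATCGCATGTTACAACTTCATAAGGAGCATTTCTGGGGACC-3'

(a) The coding strand matches the mRNA with U→T.
(b) The template strand is the reverse complement of the coding strand.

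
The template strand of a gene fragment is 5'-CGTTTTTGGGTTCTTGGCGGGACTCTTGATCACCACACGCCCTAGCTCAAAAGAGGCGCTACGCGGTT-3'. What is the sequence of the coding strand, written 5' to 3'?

5'-AACCGCGTAGCGCCTCTTTTGAGCTAGGGCGTGTGGTGATCAAGAGTCCCGCCAAGAACCCAAAAACG-3'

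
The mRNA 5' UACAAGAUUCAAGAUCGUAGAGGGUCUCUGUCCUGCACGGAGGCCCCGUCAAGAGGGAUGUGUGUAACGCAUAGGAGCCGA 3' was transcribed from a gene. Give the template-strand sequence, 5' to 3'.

Replace U with T to get the coding DNA strand: TACAAGATTCAAGATCGTAGAGGGTCTCTGTCCTGCACGGAGGCCCCGTCAAGAGGGATGTGTGTAACGCATAGGAGCCGA. The template strand is its reverse complement (complement ATGTTCTAAGTTCTAGCATCTCCCAGAGACAGGACGTGCCTCCGGGGCAGTTCTCCCTACACACATTGCGTATCCTCGGCT, then reverse).

5'-TCGGCTCCTATGCGTTACACACATCCCTCTTGACGGGGCCTCCGTGCAGGACAGAGACCCTCTACGATCTTGAATCTTGTA-3'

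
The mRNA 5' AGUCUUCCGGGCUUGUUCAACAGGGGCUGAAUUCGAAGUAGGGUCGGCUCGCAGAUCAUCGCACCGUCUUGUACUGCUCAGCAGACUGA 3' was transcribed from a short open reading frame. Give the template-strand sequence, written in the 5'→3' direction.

Replace U with T to get the coding DNA strand: AGTCTTCCGGGCTTGTTCAACAGGGGCTGAATTCGAAGTAGGGTCGGCTCGCAGATCATCGCACCGTCTTGTACTGCTCAGCAGACTGA. The template strand is its reverse complement (complement TCAGAAGGCCCGAACAAGTTGTCCCCGACTTAAGCTTCATCCCAGCCGAGCGTCTAGTAGCGTGGCAGAACATGACGAGTCGTCTGACT, then reverse).

5'-TCAGTCTGCTGAGCAGTACAAGACGGTGCGATGATCTGCGAGCCGACCCTACTTCGAATTCAGCCCCTGTTGAACAAGCCCGGAAGACT-3'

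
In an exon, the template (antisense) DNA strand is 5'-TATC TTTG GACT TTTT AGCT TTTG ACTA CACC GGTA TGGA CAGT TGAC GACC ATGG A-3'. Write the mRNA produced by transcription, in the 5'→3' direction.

The mRNA has the sequence of the coding strand (reverse complement of the template) with T→U. Reverse complement of TATCTTTGGACTTTTTAGCTTTTGACTACACCGGTATGGACAGTTGACGACCATGGA is TCCATGGTCGTCAACTGTCCATACCGGTGTAGTCAAAAGCTAAAAAGTCCAAAGATA; then T→U.

5'-UCCAUGGUCGUCAACUGUCCAUACCGGUGUAGUCAAAAGCUAAAAAGUCCAAAGAUA-3'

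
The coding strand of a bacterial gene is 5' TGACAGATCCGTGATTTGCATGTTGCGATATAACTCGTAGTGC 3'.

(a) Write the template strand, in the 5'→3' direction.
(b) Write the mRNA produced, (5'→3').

(a) The template strand is the reverse complement of the coding strand: complement ACTGTCTAGGCACTAAACGTACAACGCTATATTGAGCATCACG, then reverse.
(b) mRNA matches the coding strand with T→U.

(a) 5'-GCACTACGAGTTATATCGCAACATGCAAATCACGGATCTGTCA-3'
(b) 5'-UGACAGAUCCGUGAUUUGCAUGUUGCGAUAUAACUCGUAGUGC-3'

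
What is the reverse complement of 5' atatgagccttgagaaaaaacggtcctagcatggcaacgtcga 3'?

5'-TCGACGTTGCCATGCTAGGACCGTTTTTTCTCAAGGCTCATAT-3'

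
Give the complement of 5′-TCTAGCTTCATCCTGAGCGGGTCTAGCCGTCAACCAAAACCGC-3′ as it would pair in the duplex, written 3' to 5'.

3'-AGATCGAAGTAGGACTCGCCCAGATCGGCAGTTGGTTTTGGCG-5'

Base-pairing A↔T, G↔C gives the complement. The complementary strand is antiparallel, so paired with a 5'→3' strand it runs 3'→5'.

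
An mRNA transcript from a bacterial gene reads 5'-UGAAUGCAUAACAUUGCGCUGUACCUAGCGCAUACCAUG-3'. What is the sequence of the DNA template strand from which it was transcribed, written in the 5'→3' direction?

Replace U with T to get the coding DNA strand: TGAATGCATAACATTGCGCTGTACCTAGCGCATACCATG. The template strand is its reverse complement (complement ACTTACGTATTGTAACGCGACATGGATCGCGTATGGTAC, then reverse).

5'-CATGGTATGCGCTAGGTACAGCGCAATGTTATGCATTCA-3'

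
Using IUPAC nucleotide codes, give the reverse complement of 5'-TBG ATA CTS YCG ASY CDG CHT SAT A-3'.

5'-TATSADGCHGRSTCGRSAGTATCVA-3'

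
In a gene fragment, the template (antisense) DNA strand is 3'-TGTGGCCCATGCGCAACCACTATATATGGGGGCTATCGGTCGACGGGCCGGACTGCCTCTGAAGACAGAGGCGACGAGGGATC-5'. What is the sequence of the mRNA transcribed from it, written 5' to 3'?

5'-ACACCGGGUACGCGUUGGUGAUAUAUACCCCCGAUAGCCAGCUGCCCGGCCUGACGGAGACUUCUGUCUCCGCUGCUCCCUAG-3'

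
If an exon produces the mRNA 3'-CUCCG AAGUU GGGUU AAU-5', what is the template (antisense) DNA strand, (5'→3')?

Written 5'→3' the mRNA is UAAUUGGGUUGAAGCCUC, so the coding DNA strand is TAATTGGGTTGAAGCCTC. The template is its reverse complement.

5′-GAGGCTTCAACCCAATTA-3′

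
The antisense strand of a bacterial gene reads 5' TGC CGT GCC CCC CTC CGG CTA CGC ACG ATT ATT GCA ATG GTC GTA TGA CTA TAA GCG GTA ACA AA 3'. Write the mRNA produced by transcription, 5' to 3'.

5'-UUUGUUACCGCUUAUAGUCAUACGACCAUUGCAAUAAUCGUGCGUAGCCGGAGGGGGGCACGGCA-3'

RNA polymerase reads the template 3'→5' and synthesizes mRNA 5'→3' by base-pairing (A→U, T→A, G↔C). The complement of the template is ACGGCACGGGGGGAGGCCGATGCGTGCTAATAACGTTACCAGCATACTGATATTCGCCATTGTTT; antiparallel, so 5'→3' the coding strand is TTTGTTACCGCTTATAGTCATACGACCATTGCAATAATCGTGCGTAGCCGGAGGGGGGCACGGCA. Replace T with U for the mRNA.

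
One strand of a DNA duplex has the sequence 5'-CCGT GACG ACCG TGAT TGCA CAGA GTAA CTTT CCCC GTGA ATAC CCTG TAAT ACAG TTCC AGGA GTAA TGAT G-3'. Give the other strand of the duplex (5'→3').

The complement of CCGTGACGACCGTGATTGCACAGAGTAACTTTCCCCGTGAATACCCTGTAATACAGTTCCAGGAGTAATGATG is GGCACTGCTGGCACTAACGTGTCTCATTGAAAGGGGCACTTATGGGACATTATGTCAAGGTCCTCATTACTAC (A↔T, G↔C). DNA strands are antiparallel, so the complementary strand runs 3'→5'; reversing gives the 5'→3' form.

5'-CATCATTACTCCTGGAACTGTATTACAGGGTATTCACGGGGAAAGTTACTCTGTGCAATCACGGTCGTCACGG-3'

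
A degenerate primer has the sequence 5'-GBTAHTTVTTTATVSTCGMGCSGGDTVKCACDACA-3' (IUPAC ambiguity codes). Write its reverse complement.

Standard pairs A↔T, G↔C; ambiguity codes pair M↔K, S↔S, B↔V, D↔H. Complement (CVATDAABAAATABSAGCKCGSCCHABMGTGHTGT), then reverse for 5'→3'.

5'-TGTHGTGMBAHCCSGCKCGASBATAAABAADTAVC-3'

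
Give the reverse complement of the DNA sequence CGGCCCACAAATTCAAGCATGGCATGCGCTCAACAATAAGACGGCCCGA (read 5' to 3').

Complement each base (A↔T, G↔C): GCCGGGTGTTTAAGTTCGTACCGTACGCGAGTTGTTATTCTGCCGGGCT. Then reverse.

5'-TCGGGCCGTCTTATTGTTGAGCGCATGCCATGCTTGAATTTGTGGGCCG-3'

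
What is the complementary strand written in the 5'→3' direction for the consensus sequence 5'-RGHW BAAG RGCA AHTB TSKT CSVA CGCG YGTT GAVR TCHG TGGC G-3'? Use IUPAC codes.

Standard pairs A↔T, G↔C; ambiguity codes pair R↔Y, K↔M, W↔W, S↔S, B↔V, H↔D. Complement (YCDWVTTCYCGTTDAVASMAGSBTGCGCRCAACTBYAGDCACCGC), then reverse for 5'→3'.

5'-CGCCACDGAYBTCAACRCGCGTBSGAMSAVADTTGCYCTTVWDCY-3'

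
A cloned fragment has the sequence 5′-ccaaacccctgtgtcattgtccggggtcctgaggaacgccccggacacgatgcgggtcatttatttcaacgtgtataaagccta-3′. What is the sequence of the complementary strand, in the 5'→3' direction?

The complement of CCAAACCCCTGTGTCATTGTCCGGGGTCCTGAGGAACGCCCCGGACACGATGCGGGTCATTTATTTCAACGTGTATAAAGCCTA is GGTTTGGGGACACAGTAACAGGCCCCAGGACTCCTTGCGGGGCCTGTGCTACGCCCAGTAAATAAAGTTGCACATATTTCGGAT (A↔T, G↔C). DNA strands are antiparallel, so the complementary strand runs 3'→5'; reversing gives the 5'→3' form.

5'-TAGGCTTTATACACGTTGAAATAAATGACCCGCATCGTGTCCGGGGCGTTCCTCAGGACCCCGGACAATGACACAGGGGTTTGG-3'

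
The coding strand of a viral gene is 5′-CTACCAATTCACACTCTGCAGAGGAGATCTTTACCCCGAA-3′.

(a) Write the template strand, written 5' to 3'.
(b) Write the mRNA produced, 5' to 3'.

(a) 5'-TTCGGGGTAAAGATCTCCTCTGCAGAGTGTGAATTGGTAG-3'
(b) 5′-CUACCAAUUCACACUCUGCAGAGGAGAUCUUUACCCCGAA-3′

(a) The template strand is the reverse complement of the coding strand: complement GATGGTTAAGTGTGAGACGTCTCCTCTAGAAATGGGGCTT, then reverse.
(b) mRNA matches the coding strand with T→U.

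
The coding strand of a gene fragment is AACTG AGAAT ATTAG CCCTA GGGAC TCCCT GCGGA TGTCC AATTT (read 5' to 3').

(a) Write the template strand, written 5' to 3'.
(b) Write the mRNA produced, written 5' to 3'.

(a) The template strand is the reverse complement of the coding strand: complement TTGACTCTTATAATCGGGATCCCTGAGGGACGCCTACAGGTTAAA, then reverse.
(b) mRNA matches the coding strand with T→U.

(a) 5'-AAATTGGACATCCGCAGGGAGTCCCTAGGGCTAATATTCTCAGTT-3'
(b) 5′-AACUGAGAAUAUUAGCCCUAGGGACUCCCUGCGGAUGUCCAAUUU-3′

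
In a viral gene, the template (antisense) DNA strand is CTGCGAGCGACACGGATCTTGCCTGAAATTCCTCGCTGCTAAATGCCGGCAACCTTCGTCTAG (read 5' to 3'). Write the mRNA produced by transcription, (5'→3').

The mRNA has the sequence of the coding strand (reverse complement of the template) with T→U. Reverse complement of CTGCGAGCGACACGGATCTTGCCTGAAATTCCTCGCTGCTAAATGCCGGCAACCTTCGTCTAG is CTAGACGAAGGTTGCCGGCATTTAGCAGCGAGGAATTTCAGGCAAGATCCGTGTCGCTCGCAG; then T→U.

5'-CUAGACGAAGGUUGCCGGCAUUUAGCAGCGAGGAAUUUCAGGCAAGAUCCGUGUCGCUCGCAG-3'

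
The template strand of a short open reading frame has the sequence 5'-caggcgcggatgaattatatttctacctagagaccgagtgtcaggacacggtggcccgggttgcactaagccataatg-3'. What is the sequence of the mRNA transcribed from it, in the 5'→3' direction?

5'-CAUUAUGGCUUAGUGCAACCCGGGCCACCGUGUCCUGACACUCGGUCUCUAGGUAGAAAUAUAAUUCAUCCGCGCCUG-3'

RNA polymerase reads the template 3'→5' and synthesizes mRNA 5'→3' by base-pairing (A→U, T→A, G↔C). The complement of the template is GTCCGCGCCTACTTAATATAAAGATGGATCTCTGGCTCACAGTCCTGTGCCACCGGGCCCAACGTGATTCGGTATTAC; antiparallel, so 5'→3' the coding strand is CATTATGGCTTAGTGCAACCCGGGCCACCGTGTCCTGACACTCGGTCTCTAGGTAGAAATATAATTCATCCGCGCCTG. Replace T with U for the mRNA.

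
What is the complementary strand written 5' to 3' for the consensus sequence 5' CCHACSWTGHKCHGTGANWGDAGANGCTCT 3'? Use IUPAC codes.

Standard pairs A↔T, G↔C; ambiguity codes pair K↔M, W↔W, S↔S, D↔H, N↔N. Complement (GGDTGSWACDMGDCACTNWCHTCTNCGAGA), then reverse for 5'→3'.

5'-AGAGCNTCTHCWNTCACDGMDCAWSGTDGG-3'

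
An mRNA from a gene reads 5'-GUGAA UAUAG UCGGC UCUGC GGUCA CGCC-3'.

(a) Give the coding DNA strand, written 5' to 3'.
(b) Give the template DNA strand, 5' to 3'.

(a) 5'-GTGAATATAGTCGGCTCTGCGGTCACGCC-3'
(b) 5′-GGCGTGACCGCAGAGCCGACTATATTCAC-3′

(a) The coding strand matches the mRNA with U→T.
(b) The template strand is the reverse complement of the coding strand.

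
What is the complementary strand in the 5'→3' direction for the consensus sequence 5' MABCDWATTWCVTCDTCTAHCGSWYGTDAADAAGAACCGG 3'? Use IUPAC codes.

5'-CCGGTTCTTHTTHACRWSCGDTAGAHGABGWAATWHGVTK-3'

Standard pairs A↔T, G↔C; ambiguity codes pair Y↔R, M↔K, W↔W, S↔S, B↔V, D↔H. Complement (KTVGHWTAAWGBAGHAGATDGCSWRCAHTTHTTCTTGGCC), then reverse for 5'→3'.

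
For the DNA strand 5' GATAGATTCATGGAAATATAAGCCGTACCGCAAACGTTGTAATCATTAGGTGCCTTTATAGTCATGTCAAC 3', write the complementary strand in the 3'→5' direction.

3'-CTATCTAAGTACCTTTATATTCGGCATGGCGTTTGCAACATTAGTAATCCACGGAAATATCAGTACAGTTG-5'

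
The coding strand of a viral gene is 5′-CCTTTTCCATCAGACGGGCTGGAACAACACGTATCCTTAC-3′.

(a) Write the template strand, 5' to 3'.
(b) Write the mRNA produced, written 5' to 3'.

(a) The template strand is the reverse complement of the coding strand: complement GGAAAAGGTAGTCTGCCCGACCTTGTTGTGCATAGGAATG, then reverse.
(b) mRNA matches the coding strand with T→U.

(a) 5'-GTAAGGATACGTGTTGTTCCAGCCCGTCTGATGGAAAAGG-3'
(b) 5′-CCUUUUCCAUCAGACGGGCUGGAACAACACGUAUCCUUAC-3′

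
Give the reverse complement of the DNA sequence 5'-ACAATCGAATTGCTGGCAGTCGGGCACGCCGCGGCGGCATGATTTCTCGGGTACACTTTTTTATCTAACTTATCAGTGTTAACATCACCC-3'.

Reading the sequence 3'→5' and pairing each base (A↔T, G↔C) gives the reverse complement directly.

5'-GGGTGATGTTAACACTGATAAGTTAGATAAAAAAGTGTACCCGAGAAATCATGCCGCCGCGGCGTGCCCGACTGCCAGCAATTCGATTGT-3'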